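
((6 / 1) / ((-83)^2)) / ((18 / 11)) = 11 / 20667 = 0.00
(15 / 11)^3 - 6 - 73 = -101774 / 1331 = -76.46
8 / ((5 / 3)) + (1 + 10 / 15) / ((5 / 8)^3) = 872 / 75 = 11.63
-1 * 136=-136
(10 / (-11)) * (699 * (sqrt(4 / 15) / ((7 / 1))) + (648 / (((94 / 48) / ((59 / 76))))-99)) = -1409850 / 9823-932 * sqrt(15) / 77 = -190.40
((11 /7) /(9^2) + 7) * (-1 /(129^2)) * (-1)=3980 /9435447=0.00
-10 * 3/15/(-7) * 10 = 2.86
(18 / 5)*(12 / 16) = 27 / 10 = 2.70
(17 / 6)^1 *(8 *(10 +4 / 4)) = 748 / 3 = 249.33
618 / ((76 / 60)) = 9270 / 19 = 487.89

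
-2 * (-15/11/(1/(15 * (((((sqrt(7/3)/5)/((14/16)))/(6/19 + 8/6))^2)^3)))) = 93652165287936/25418737147698125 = 0.00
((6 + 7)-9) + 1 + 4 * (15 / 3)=25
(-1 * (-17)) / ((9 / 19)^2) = 6137 / 81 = 75.77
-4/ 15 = -0.27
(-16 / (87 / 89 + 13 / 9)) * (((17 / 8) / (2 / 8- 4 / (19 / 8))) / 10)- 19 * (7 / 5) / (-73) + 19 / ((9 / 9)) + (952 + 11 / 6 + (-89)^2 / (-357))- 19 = 12853925117711 / 13777147650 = 932.99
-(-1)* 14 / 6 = 7 / 3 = 2.33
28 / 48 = 7 / 12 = 0.58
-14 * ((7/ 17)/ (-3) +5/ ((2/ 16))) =-28462/ 51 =-558.08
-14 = -14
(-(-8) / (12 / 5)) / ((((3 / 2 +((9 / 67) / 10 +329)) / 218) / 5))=1825750 / 166083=10.99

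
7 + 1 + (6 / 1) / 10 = 43 / 5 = 8.60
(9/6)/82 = 3/164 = 0.02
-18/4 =-9/2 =-4.50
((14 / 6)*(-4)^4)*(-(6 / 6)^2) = -1792 / 3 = -597.33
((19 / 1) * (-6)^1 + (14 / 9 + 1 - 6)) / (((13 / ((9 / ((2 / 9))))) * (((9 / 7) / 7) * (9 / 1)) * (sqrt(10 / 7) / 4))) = -740.74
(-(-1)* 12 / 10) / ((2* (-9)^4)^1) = 1 / 10935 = 0.00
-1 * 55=-55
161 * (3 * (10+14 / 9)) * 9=50232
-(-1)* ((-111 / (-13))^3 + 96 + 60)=1710363 / 2197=778.50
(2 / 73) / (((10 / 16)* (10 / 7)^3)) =686 / 45625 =0.02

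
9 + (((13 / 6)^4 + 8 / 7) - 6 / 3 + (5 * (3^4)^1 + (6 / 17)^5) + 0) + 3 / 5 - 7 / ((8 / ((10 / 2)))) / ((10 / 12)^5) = 424.90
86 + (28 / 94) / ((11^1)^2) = 489096 / 5687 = 86.00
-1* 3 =-3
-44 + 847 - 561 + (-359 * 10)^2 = 12888342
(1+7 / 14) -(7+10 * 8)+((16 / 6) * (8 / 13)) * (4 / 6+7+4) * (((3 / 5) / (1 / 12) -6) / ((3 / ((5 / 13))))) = -82.55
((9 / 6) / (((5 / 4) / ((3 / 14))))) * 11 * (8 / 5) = 792 / 175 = 4.53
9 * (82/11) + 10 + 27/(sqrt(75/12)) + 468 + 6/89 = 2721416/4895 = 555.96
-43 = -43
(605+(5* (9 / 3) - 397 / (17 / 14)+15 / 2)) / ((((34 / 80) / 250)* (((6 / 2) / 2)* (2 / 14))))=715330000 / 867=825063.44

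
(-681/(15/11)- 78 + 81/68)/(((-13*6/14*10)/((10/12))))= 1371377/159120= 8.62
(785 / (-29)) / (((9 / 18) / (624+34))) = -1033060 / 29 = -35622.76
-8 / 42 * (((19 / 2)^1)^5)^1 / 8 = -2476099 / 1344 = -1842.34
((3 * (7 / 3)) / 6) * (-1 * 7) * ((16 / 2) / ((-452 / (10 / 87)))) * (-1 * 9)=-490 / 3277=-0.15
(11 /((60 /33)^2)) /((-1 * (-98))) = 1331 /39200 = 0.03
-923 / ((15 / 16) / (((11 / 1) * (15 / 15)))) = -162448 / 15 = -10829.87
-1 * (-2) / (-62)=-1 / 31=-0.03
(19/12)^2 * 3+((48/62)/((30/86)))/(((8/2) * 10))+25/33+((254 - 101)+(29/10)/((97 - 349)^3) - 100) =16735031545123/272851286400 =61.33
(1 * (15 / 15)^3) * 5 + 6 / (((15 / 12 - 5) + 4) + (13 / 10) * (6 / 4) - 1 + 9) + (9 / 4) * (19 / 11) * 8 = 6859 / 187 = 36.68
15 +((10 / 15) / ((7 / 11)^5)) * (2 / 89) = 67956239 / 4487469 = 15.14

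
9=9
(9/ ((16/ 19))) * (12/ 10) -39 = -1047/ 40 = -26.18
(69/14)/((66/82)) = 943/154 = 6.12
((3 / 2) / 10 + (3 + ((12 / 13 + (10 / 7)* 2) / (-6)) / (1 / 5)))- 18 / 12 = -8191 / 5460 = -1.50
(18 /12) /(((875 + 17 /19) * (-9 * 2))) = -19 /199704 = -0.00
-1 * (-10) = 10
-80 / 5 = -16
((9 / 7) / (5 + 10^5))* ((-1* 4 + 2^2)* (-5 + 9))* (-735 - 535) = 0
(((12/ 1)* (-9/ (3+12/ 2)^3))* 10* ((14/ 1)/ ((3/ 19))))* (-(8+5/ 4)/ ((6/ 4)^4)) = 1574720/ 6561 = 240.01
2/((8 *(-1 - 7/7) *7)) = -1/56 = -0.02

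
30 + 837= 867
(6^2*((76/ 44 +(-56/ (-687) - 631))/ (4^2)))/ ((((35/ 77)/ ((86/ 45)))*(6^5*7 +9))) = -102228157/ 935024175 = -0.11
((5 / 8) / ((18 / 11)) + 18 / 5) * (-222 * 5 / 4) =-106079 / 96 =-1104.99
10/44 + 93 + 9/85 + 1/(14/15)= 617878/6545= 94.40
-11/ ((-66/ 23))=3.83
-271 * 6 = -1626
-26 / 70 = -13 / 35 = -0.37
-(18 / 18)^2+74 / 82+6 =242 / 41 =5.90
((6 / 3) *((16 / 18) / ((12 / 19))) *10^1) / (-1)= -760 / 27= -28.15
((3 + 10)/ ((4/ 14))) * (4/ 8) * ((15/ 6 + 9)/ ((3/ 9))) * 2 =6279/ 4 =1569.75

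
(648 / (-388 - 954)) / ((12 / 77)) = -189 / 61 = -3.10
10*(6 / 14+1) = 100 / 7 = 14.29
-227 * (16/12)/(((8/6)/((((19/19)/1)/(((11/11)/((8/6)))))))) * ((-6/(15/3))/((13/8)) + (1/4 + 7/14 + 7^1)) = -413821/195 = -2122.16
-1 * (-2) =2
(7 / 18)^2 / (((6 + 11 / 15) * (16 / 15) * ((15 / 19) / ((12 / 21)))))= 665 / 43632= 0.02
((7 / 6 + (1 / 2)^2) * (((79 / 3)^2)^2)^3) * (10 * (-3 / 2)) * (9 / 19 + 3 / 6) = -185842802194615212384631945 / 80779032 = -2300631705943384075.02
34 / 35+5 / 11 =549 / 385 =1.43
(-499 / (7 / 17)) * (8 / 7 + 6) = -424150 / 49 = -8656.12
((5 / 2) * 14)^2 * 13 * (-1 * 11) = -175175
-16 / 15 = -1.07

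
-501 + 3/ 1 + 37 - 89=-550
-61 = -61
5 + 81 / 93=182 / 31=5.87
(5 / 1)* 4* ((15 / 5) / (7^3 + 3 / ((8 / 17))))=0.17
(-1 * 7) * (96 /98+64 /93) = -7600 /651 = -11.67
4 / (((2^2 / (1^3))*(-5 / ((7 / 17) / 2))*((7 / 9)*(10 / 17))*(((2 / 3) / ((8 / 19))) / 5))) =-27 / 95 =-0.28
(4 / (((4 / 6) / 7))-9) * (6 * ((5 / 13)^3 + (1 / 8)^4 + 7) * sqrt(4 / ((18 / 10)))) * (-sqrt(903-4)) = -2095717173 * sqrt(4495) / 2249728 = -62455.04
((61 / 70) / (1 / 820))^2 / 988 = 6255001 / 12103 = 516.81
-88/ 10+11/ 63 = -2717/ 315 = -8.63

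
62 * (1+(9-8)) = 124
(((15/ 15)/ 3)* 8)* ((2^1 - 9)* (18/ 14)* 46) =-1104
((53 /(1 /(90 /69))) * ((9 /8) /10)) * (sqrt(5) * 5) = 86.95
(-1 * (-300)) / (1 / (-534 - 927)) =-438300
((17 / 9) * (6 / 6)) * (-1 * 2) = -34 / 9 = -3.78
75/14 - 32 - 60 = -1213/14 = -86.64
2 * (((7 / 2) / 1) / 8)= 7 / 8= 0.88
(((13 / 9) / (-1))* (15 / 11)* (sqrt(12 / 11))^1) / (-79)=130* sqrt(33) / 28677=0.03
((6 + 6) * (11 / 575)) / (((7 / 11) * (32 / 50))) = 363 / 644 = 0.56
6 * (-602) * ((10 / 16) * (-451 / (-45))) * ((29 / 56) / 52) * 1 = -562397 / 2496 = -225.32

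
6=6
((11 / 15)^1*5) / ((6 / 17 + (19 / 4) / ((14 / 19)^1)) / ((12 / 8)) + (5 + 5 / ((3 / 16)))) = 5236 / 51693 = 0.10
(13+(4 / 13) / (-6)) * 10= 129.49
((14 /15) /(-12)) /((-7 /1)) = 1 /90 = 0.01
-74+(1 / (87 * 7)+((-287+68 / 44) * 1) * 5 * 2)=-19618315 / 6699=-2928.54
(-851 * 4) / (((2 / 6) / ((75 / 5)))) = -153180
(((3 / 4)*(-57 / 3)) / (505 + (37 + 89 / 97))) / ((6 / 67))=-123481 / 421304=-0.29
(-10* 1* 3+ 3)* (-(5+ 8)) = 351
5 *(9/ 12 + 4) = 95/ 4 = 23.75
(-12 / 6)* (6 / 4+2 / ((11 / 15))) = -93 / 11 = -8.45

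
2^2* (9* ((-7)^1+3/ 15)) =-1224/ 5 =-244.80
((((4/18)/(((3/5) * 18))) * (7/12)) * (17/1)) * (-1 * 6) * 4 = -1190/243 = -4.90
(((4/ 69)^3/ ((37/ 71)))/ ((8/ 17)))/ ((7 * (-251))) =-9656/ 21356041581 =-0.00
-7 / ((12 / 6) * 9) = -7 / 18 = -0.39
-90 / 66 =-15 / 11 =-1.36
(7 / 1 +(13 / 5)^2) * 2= 688 / 25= 27.52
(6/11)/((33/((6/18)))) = 2/363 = 0.01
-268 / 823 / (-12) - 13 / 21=-0.59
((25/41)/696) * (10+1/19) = 4775/542184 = 0.01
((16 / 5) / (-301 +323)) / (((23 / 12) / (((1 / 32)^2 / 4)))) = 3 / 161920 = 0.00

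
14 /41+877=877.34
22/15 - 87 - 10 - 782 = -13163/15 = -877.53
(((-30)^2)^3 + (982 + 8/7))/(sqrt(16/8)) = 2551503441 * sqrt(2)/7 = 515481538.67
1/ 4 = 0.25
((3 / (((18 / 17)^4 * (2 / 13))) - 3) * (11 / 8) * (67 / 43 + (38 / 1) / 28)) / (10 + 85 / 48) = 125242403 / 29387232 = 4.26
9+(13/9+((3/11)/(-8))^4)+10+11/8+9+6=19872405721/539725824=36.82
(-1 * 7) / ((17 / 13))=-91 / 17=-5.35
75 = 75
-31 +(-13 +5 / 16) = -699 / 16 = -43.69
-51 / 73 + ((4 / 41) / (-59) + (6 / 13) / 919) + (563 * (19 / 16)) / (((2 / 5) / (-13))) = -1466921693936385 / 67509916448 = -21728.98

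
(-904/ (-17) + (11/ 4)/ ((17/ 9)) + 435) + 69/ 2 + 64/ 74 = 1320893/ 2516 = 525.00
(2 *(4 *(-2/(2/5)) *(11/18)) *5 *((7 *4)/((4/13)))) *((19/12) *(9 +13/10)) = -181384.91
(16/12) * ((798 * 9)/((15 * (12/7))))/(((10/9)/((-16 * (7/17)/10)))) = -469224/2125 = -220.81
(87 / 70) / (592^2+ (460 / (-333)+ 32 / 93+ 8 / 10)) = 898101 / 253248619568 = 0.00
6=6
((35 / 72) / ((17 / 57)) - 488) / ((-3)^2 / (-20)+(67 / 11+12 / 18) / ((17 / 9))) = -10914145 / 70182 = -155.51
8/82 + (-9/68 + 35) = 97483/2788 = 34.97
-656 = -656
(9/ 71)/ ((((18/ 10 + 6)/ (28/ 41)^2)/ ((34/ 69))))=133280/ 35685949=0.00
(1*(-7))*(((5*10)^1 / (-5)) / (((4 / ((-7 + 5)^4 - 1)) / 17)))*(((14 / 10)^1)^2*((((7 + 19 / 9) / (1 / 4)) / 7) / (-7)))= -19516 / 3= -6505.33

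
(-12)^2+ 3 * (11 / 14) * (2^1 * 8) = 1272 / 7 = 181.71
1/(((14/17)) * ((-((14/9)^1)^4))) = -111537/537824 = -0.21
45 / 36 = 5 / 4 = 1.25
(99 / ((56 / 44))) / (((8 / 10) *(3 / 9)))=16335 / 56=291.70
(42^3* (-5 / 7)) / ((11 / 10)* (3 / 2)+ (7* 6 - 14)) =-1058400 / 593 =-1784.82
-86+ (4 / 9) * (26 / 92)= -17776 / 207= -85.87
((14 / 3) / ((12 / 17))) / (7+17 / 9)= 119 / 160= 0.74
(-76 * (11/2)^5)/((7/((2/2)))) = -54642.30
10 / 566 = 5 / 283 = 0.02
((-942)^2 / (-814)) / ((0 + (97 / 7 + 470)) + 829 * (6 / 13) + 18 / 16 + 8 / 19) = -6137009424 / 4886618231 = -1.26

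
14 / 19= 0.74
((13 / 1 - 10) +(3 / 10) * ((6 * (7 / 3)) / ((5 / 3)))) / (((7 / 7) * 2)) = 69 / 25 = 2.76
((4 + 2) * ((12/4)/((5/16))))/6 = 48/5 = 9.60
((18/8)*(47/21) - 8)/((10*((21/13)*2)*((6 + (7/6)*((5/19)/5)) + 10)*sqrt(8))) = -20501*sqrt(2)/14355040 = -0.00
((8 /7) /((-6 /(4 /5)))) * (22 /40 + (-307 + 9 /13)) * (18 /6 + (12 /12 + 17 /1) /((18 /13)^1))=1695936 /2275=745.47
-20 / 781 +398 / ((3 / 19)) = 5905862 / 2343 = 2520.64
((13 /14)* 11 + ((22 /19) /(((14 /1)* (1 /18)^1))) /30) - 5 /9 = 9.71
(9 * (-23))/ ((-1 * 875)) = 207/ 875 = 0.24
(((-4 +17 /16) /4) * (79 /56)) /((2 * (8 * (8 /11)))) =-40843 /458752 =-0.09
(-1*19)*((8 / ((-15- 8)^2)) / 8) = -19 / 529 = -0.04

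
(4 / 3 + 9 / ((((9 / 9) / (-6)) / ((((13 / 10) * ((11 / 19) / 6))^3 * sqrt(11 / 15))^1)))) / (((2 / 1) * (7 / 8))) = 16 / 21 - 2924207 * sqrt(165) / 720195000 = 0.71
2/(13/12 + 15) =24/193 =0.12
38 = 38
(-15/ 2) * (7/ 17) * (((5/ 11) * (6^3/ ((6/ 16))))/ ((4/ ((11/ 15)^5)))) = -819896/ 19125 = -42.87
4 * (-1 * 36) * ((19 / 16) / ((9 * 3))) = -19 / 3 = -6.33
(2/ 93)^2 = 4/ 8649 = 0.00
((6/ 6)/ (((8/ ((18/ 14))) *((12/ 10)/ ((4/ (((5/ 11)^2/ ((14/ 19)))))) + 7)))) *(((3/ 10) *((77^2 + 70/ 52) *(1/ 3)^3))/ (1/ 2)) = 18656869/ 6240260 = 2.99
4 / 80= 0.05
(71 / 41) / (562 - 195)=71 / 15047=0.00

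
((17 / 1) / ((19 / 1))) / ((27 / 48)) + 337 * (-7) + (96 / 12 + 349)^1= -342070 / 171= -2000.41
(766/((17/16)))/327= 12256/5559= 2.20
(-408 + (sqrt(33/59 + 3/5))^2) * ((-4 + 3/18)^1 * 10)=920138/59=15595.56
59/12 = 4.92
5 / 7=0.71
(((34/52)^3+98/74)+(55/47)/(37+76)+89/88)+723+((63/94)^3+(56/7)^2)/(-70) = 724.71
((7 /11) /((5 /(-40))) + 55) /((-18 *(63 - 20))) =-61 /946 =-0.06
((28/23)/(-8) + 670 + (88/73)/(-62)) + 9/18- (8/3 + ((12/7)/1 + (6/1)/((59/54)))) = 42591949990/64488711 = 660.46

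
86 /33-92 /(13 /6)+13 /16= -267991 /6864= -39.04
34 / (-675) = -34 / 675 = -0.05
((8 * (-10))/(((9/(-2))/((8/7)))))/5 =256/63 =4.06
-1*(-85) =85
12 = 12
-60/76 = -15/19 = -0.79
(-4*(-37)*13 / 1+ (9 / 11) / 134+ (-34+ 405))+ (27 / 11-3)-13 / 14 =11832332 / 5159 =2293.53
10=10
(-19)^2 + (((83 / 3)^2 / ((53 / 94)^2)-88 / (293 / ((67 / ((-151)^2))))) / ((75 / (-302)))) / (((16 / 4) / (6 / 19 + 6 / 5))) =-2933633358673393 / 885484932375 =-3313.02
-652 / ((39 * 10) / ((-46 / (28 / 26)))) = 7498 / 105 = 71.41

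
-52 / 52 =-1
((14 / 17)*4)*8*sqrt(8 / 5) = 33.33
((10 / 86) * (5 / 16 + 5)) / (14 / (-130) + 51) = 27625 / 2275904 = 0.01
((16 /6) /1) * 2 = 16 /3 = 5.33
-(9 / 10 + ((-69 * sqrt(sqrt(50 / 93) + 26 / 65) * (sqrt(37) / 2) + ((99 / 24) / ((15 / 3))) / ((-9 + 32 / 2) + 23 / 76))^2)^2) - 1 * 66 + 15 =-(-4255 * sqrt(17205) * sqrt(186 + 25 * sqrt(186)) + 6479)^4 / 10817669005506250000 - 519 / 10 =-2485658838.27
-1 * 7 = -7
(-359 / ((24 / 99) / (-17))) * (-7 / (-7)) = 25174.88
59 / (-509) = -59 / 509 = -0.12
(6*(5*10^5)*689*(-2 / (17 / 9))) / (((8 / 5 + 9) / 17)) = -3510000000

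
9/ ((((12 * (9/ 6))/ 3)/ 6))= 9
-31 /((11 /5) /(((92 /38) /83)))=-7130 /17347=-0.41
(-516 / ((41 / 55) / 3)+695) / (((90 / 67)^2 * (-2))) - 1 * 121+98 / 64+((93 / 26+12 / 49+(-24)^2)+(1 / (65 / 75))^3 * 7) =48847613911237 / 57202498080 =853.94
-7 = -7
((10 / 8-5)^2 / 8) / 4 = 225 / 512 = 0.44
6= 6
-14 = -14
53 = 53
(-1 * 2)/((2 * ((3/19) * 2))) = -19/6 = -3.17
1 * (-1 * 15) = -15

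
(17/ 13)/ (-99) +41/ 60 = 17249/ 25740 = 0.67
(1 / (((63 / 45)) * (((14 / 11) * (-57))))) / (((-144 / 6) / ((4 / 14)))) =55 / 469224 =0.00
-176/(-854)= 88/427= 0.21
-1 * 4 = -4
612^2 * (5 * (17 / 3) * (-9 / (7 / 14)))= -191017440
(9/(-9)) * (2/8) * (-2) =1/2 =0.50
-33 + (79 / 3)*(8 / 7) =-61 / 21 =-2.90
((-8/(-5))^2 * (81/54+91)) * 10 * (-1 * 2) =-4736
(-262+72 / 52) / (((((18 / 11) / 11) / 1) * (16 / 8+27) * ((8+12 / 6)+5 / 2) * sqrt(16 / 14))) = -4.52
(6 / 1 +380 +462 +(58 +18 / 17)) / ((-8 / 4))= -7710 / 17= -453.53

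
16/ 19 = 0.84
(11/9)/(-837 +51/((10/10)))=-11/7074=-0.00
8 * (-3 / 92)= -0.26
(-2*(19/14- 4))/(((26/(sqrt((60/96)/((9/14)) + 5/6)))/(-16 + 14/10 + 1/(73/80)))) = -60791*sqrt(65)/132860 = -3.69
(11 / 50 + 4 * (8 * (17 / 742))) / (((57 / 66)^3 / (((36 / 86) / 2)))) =847202796 / 2735540675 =0.31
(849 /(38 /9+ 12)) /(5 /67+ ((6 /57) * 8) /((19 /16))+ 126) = 61604289 /149237258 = 0.41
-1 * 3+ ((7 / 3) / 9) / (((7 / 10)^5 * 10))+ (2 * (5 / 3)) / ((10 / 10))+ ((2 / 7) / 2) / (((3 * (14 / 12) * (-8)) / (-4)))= 32932 / 64827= 0.51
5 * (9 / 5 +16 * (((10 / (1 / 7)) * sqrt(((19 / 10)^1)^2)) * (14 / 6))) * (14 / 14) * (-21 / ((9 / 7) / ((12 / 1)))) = -14603372 / 3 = -4867790.67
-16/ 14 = -8/ 7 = -1.14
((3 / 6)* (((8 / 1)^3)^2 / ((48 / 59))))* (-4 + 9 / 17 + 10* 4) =100048896 / 17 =5885229.18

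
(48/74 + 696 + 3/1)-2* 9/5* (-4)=132099/185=714.05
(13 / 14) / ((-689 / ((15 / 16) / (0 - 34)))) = 15 / 403648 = 0.00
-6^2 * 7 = -252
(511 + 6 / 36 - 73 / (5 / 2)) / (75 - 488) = -1.17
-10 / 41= -0.24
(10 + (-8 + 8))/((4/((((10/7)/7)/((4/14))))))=25/14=1.79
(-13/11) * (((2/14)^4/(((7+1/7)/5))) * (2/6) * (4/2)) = -13/56595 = -0.00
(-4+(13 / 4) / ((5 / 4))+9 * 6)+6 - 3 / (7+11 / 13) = 9897 / 170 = 58.22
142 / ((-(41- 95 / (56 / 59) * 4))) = 1988 / 5031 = 0.40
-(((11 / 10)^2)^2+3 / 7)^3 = -2325518498425303 / 343000000000000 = -6.78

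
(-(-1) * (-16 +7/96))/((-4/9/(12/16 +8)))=160545/512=313.56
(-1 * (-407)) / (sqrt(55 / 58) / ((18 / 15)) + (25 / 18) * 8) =3399264 / 92305 -21978 * sqrt(3190) / 461525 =34.14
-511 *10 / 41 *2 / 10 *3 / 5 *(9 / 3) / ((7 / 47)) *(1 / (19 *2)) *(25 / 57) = -51465 / 14801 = -3.48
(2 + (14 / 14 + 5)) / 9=8 / 9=0.89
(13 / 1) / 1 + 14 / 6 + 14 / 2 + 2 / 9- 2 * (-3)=257 / 9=28.56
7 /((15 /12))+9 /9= 33 /5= 6.60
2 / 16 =1 / 8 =0.12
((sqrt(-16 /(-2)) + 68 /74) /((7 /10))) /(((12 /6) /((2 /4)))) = 85 /259 + 5 *sqrt(2) /7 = 1.34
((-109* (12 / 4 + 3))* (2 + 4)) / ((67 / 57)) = -3338.33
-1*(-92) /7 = 92 /7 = 13.14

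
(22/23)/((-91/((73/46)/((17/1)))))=-803/818363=-0.00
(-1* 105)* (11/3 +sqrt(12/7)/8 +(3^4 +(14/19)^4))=-1162587370/130321-15* sqrt(21)/4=-8938.14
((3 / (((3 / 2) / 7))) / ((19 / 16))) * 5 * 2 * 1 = 2240 / 19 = 117.89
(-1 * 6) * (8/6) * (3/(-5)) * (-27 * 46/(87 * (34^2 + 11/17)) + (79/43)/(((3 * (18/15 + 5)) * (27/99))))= 1.68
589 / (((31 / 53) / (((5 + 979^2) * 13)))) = 12547016586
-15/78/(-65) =1/338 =0.00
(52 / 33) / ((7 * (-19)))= -52 / 4389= -0.01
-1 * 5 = -5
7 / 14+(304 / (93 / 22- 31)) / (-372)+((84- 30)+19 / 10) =813446 / 14415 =56.43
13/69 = 0.19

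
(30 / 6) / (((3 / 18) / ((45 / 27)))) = 50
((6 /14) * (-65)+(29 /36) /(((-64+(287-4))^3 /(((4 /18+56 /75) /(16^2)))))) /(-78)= 2123547326761873 /5945932514995200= 0.36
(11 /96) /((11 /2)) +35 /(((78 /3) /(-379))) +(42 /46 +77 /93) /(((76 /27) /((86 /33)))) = -2488906913 /4894032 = -508.56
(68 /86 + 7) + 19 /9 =3832 /387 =9.90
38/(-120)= -19/60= -0.32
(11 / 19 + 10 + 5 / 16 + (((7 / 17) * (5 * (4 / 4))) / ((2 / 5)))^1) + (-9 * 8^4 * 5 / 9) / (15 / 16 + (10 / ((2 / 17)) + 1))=-1578154423 / 7188688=-219.53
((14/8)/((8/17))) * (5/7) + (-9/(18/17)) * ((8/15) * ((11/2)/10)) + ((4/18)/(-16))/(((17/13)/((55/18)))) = 143719/1101600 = 0.13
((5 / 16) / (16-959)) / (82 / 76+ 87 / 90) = -1425 / 8796304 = -0.00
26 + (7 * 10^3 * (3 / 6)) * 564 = 1974026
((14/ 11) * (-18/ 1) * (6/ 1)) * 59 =-89208/ 11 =-8109.82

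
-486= -486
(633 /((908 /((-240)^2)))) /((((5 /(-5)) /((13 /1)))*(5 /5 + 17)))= -29000.88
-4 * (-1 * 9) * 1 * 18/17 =38.12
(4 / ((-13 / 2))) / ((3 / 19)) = -152 / 39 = -3.90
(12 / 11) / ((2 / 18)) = 108 / 11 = 9.82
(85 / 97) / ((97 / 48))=4080 / 9409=0.43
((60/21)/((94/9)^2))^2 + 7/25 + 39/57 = 109587712877/113574575275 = 0.96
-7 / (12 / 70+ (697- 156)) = -245 / 18941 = -0.01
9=9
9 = 9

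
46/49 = 0.94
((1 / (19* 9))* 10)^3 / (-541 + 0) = -0.00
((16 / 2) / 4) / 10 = 1 / 5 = 0.20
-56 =-56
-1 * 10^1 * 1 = -10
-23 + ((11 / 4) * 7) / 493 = -22.96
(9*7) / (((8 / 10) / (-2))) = -315 / 2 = -157.50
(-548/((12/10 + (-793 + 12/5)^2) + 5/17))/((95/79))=-919955/1261819393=-0.00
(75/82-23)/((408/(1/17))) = -1811/568752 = -0.00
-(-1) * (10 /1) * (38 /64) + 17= 367 /16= 22.94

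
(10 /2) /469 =5 /469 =0.01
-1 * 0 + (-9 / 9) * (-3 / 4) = 3 / 4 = 0.75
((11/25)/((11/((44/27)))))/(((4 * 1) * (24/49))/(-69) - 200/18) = -12397/2118525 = -0.01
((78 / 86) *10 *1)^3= 59319000 / 79507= 746.09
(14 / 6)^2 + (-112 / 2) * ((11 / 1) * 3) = -16583 / 9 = -1842.56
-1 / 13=-0.08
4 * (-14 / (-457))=56 / 457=0.12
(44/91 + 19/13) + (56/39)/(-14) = 503/273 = 1.84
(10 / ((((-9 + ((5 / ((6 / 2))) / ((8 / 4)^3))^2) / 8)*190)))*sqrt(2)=-4608*sqrt(2) / 98021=-0.07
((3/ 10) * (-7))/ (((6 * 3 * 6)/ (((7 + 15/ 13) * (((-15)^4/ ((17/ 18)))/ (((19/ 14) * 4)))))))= -26294625/ 16796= -1565.53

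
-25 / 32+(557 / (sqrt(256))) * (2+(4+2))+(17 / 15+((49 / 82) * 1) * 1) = 5499569 / 19680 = 279.45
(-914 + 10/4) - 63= -1949/2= -974.50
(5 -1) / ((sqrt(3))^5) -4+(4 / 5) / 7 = -136 / 35+4 * sqrt(3) / 27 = -3.63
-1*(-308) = 308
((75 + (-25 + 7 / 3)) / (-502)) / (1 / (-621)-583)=32499 / 181746088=0.00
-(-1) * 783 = 783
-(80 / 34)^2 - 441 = -129049 / 289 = -446.54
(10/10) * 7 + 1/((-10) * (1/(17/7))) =473/70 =6.76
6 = 6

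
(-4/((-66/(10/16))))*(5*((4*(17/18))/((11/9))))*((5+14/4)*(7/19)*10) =252875/13794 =18.33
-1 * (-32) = 32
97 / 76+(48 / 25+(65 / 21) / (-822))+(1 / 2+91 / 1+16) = 1815236063 / 16398900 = 110.69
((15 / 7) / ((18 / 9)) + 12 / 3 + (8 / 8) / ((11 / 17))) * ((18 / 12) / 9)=1019 / 924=1.10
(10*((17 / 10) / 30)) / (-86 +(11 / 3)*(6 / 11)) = -17 / 2520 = -0.01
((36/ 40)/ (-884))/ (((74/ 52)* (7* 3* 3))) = -0.00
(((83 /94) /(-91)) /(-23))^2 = 6889 /38707414564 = 0.00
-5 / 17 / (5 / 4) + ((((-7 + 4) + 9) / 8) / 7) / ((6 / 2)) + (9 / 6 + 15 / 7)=1639 / 476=3.44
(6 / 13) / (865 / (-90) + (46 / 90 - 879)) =-60 / 115453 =-0.00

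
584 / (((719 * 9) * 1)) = 584 / 6471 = 0.09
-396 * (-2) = 792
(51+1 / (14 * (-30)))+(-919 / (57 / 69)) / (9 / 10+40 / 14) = -514397057 / 2098740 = -245.10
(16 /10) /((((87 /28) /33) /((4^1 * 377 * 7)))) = 896896 /5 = 179379.20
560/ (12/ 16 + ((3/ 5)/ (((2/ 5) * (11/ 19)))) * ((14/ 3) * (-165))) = -2240/ 7977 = -0.28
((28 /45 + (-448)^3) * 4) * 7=-113293393136 /45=-2517630958.58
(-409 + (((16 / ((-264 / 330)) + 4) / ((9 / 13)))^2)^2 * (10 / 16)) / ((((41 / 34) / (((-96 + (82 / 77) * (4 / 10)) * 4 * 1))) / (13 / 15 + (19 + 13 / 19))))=-1800516724061028448 / 1553480775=-1159020924.52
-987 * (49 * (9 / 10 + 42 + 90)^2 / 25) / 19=-85420713483 / 47500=-1798330.81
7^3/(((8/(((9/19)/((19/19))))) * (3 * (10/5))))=1029/304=3.38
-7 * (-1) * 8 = 56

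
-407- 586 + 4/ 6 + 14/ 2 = -2956/ 3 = -985.33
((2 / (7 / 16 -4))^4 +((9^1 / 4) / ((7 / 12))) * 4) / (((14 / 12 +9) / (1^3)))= 2294776280 / 1502470809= 1.53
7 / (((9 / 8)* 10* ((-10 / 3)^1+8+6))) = 0.06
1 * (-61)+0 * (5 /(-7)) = -61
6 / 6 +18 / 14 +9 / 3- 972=-6767 / 7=-966.71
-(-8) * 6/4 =12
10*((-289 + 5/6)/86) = -8645/258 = -33.51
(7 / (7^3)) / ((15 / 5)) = 1 / 147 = 0.01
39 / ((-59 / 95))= -3705 / 59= -62.80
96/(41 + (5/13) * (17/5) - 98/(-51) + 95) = 63648/92309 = 0.69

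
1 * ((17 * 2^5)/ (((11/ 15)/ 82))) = 669120/ 11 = 60829.09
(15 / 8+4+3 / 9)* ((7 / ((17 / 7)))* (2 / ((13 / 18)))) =49.55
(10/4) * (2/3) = 1.67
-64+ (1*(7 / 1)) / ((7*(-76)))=-4865 / 76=-64.01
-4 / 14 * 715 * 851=-1216930 / 7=-173847.14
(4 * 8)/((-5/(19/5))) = -608/25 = -24.32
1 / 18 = 0.06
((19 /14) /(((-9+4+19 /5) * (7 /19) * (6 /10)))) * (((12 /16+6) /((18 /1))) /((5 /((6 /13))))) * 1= -1805 /10192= -0.18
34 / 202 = 17 / 101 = 0.17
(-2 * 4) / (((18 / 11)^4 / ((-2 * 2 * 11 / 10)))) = 161051 / 32805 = 4.91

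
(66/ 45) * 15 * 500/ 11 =1000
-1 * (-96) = 96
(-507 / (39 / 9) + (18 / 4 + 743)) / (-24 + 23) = -1261 / 2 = -630.50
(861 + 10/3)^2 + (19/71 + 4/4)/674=160876750028/215343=747072.11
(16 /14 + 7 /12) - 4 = -191 /84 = -2.27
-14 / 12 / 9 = -7 / 54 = -0.13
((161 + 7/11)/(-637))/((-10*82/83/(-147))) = -221361/58630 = -3.78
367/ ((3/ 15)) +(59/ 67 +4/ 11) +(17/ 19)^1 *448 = 31325920/ 14003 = 2237.09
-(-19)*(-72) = -1368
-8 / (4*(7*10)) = -1 / 35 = -0.03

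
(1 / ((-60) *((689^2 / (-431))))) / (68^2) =431 / 131706594240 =0.00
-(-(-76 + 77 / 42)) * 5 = -2225 / 6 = -370.83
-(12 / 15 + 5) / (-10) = 29 / 50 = 0.58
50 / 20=5 / 2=2.50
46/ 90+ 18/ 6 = 158/ 45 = 3.51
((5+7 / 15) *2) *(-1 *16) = -174.93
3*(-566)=-1698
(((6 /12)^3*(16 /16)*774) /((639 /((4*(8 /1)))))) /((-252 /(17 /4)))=-731 /8946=-0.08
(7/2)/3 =1.17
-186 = -186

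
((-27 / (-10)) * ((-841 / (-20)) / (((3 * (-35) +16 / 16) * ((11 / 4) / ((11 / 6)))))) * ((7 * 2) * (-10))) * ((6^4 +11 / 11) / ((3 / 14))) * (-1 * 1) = -160344219 / 260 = -616708.53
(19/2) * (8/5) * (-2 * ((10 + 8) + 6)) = -3648/5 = -729.60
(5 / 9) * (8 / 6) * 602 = 12040 / 27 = 445.93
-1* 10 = -10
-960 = -960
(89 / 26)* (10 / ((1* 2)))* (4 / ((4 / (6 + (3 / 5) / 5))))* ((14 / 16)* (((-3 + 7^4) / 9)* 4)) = 12698609 / 130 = 97681.61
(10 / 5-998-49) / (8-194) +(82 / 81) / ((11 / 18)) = 44653 / 6138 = 7.27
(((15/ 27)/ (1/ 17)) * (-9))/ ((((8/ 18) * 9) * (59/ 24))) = -510/ 59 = -8.64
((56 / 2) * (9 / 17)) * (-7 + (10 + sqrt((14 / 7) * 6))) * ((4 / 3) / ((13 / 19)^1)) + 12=21804 / 221 + 12768 * sqrt(3) / 221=198.73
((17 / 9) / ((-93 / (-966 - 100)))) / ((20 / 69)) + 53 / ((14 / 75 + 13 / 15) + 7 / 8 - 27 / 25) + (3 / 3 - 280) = -201411563 / 1420110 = -141.83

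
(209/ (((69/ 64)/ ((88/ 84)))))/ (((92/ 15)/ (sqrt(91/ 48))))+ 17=17+ 91960 * sqrt(273)/ 33327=62.59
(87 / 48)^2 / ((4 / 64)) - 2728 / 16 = -1887 / 16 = -117.94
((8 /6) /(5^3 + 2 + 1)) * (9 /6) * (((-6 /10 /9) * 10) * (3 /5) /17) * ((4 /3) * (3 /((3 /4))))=-1 /510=-0.00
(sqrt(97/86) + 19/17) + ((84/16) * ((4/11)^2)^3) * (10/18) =sqrt(8342)/86 + 101588257/90349611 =2.19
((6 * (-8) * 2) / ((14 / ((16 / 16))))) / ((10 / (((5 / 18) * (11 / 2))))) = -22 / 21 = -1.05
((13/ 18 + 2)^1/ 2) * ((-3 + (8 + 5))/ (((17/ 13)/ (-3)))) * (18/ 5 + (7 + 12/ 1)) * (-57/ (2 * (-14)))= -195377/ 136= -1436.60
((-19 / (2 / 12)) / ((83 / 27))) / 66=-0.56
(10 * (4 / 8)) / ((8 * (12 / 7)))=0.36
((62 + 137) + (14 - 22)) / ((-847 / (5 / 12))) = -955 / 10164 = -0.09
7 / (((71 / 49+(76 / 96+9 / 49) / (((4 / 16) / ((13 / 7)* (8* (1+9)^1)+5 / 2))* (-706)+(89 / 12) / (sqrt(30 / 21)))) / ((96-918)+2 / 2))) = -217088551930428038 / 55215152809421+2857583511865845* sqrt(70) / 55215152809421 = -3498.68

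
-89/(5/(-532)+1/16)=-189392/113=-1676.04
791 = 791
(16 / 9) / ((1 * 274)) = 8 / 1233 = 0.01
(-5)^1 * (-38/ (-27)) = -190/ 27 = -7.04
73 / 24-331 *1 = -7871 / 24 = -327.96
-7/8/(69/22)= -77/276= -0.28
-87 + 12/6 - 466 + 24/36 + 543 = -22/3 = -7.33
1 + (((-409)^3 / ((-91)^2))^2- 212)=4680998539332270 / 68574961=68261045.59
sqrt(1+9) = sqrt(10) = 3.16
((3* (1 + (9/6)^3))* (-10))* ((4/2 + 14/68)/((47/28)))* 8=-1102500/799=-1379.85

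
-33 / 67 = -0.49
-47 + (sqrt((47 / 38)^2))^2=-65659 / 1444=-45.47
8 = 8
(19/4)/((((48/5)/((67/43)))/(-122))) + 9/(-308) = -29905693/317856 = -94.09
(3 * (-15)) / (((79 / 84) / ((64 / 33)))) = -92.80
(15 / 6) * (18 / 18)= 5 / 2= 2.50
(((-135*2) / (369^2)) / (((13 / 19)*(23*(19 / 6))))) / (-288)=5 / 36188568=0.00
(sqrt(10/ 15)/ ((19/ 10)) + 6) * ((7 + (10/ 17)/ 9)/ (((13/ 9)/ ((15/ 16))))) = 27025 * sqrt(6)/ 33592 + 48645/ 1768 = 29.48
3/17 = 0.18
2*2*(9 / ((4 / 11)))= 99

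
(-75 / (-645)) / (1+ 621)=5 / 26746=0.00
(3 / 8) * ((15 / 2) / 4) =45 / 64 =0.70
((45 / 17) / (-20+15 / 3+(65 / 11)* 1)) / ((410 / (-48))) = 594 / 17425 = 0.03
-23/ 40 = -0.58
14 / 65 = 0.22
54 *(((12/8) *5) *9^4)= 2657205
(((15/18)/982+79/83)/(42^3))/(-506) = -42353/1666658161728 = -0.00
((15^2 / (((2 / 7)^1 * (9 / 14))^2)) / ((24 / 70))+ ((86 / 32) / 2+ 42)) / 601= 32.44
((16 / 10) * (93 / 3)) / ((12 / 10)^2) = 310 / 9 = 34.44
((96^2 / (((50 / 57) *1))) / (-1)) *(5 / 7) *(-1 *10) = 525312 / 7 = 75044.57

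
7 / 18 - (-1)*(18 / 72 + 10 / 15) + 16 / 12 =95 / 36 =2.64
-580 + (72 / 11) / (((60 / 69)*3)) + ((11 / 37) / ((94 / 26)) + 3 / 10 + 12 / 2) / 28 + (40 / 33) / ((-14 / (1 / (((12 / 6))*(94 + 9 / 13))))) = -577.26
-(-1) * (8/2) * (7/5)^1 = 28/5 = 5.60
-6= -6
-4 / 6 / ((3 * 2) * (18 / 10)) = -5 / 81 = -0.06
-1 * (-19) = 19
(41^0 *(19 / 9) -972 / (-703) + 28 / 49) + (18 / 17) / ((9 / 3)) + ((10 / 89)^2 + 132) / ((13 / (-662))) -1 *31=-523253513099206 / 77529710349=-6749.07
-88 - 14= -102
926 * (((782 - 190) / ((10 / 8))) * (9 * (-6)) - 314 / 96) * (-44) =31264098613 / 30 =1042136620.43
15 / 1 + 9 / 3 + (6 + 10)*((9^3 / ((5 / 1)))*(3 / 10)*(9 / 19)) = 166014 / 475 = 349.50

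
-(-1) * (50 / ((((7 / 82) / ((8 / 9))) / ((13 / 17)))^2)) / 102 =1818169600 / 58499091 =31.08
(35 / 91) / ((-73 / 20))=-100 / 949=-0.11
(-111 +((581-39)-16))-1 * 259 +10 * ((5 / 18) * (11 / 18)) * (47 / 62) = 1579789 / 10044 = 157.29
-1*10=-10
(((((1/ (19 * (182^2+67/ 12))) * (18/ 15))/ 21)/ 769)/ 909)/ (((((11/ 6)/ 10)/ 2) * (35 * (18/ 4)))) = 128/ 14229833331604275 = 0.00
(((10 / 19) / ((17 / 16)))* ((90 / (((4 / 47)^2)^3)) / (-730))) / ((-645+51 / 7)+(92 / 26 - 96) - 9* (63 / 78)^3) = 1491961972902219 / 6822324092368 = 218.69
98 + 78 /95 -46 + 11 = 6063 /95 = 63.82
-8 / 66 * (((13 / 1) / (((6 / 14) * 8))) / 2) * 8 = -182 / 99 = -1.84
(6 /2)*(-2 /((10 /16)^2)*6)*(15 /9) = -768 /5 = -153.60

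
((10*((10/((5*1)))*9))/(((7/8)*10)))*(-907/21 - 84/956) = -10426272/11711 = -890.30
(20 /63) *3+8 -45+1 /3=-250 /7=-35.71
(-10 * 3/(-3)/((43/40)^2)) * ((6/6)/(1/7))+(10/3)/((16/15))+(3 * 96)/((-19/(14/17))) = 244697331/4777816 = 51.22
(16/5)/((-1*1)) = -16/5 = -3.20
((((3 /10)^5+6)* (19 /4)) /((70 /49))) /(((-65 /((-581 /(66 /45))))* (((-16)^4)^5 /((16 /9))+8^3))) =139147732017 /777943764922013873924009984000000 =0.00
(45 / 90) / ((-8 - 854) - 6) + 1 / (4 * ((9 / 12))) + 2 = 12149 / 5208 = 2.33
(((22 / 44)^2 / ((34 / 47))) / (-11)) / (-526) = 47 / 786896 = 0.00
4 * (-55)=-220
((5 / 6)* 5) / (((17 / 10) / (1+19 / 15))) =50 / 9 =5.56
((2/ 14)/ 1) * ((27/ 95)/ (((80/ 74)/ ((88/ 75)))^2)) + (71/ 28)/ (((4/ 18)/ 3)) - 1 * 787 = -62569852549/ 83125000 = -752.72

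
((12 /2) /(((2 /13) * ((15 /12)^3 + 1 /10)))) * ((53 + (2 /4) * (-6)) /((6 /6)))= 208000 /219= 949.77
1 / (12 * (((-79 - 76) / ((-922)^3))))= 195944362 / 465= 421385.72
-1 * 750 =-750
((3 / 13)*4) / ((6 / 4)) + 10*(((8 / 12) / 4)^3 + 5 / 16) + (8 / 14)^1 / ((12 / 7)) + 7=31225 / 2808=11.12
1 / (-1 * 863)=-1 / 863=-0.00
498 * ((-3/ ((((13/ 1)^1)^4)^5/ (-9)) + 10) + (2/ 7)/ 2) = 671977509152235306557219880/ 133034746424165596071607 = 5051.14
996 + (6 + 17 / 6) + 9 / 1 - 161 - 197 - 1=3929 / 6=654.83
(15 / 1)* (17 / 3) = 85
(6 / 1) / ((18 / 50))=50 / 3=16.67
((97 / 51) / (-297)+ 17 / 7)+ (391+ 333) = 726.42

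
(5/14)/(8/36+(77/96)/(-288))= 69120/42469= 1.63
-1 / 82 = -0.01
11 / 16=0.69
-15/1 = -15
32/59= 0.54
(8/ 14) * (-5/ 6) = -10/ 21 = -0.48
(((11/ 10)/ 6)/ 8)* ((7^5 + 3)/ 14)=18491/ 672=27.52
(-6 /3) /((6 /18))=-6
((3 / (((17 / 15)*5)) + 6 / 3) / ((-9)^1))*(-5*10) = 2150 / 153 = 14.05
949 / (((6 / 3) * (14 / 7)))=949 / 4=237.25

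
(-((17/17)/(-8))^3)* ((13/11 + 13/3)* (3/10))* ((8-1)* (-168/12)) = -4459/14080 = -0.32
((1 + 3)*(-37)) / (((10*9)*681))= -74 / 30645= -0.00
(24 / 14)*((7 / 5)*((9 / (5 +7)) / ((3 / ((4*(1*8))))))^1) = 96 / 5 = 19.20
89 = 89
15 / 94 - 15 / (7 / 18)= -25275 / 658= -38.41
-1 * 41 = -41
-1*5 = -5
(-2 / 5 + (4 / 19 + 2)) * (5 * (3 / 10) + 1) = 86 / 19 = 4.53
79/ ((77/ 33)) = 33.86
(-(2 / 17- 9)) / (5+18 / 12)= 302 / 221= 1.37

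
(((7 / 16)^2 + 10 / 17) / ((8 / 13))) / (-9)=-4901 / 34816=-0.14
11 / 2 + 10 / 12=6.33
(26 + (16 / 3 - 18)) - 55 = -125 / 3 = -41.67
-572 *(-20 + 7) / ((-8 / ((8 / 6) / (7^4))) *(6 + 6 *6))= -1859 / 151263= -0.01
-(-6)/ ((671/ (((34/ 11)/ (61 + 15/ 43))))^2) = 3206166/ 94780719620521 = 0.00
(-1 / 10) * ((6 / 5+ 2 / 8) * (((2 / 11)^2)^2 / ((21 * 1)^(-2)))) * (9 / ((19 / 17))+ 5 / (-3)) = -3103464 / 6954475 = -0.45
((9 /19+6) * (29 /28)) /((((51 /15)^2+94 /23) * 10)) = 136735 /3190936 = 0.04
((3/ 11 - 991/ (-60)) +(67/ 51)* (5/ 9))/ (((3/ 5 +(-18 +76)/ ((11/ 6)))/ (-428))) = -189292951/ 813807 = -232.60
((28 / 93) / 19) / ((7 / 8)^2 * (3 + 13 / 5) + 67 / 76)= 2240 / 730701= 0.00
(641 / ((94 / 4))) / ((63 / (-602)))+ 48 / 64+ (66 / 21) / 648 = -6925760 / 26649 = -259.89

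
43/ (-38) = -43/ 38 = -1.13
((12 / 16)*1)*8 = 6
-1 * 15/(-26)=15/26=0.58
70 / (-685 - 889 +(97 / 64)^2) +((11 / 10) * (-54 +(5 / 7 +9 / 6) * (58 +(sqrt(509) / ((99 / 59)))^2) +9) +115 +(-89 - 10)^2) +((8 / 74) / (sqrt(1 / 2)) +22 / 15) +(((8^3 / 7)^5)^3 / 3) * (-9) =-272549931204591154583368294651389695221204655913301 / 9902526370299810448740 +4 * sqrt(2) / 37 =-27523272447123954482355270000.00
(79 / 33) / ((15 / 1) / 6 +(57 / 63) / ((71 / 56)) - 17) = -11218 / 64603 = -0.17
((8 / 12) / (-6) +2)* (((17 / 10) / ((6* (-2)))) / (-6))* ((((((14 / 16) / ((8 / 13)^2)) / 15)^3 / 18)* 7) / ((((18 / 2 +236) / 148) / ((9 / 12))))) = 2529040363213 / 88060251340800000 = 0.00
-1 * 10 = -10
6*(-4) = -24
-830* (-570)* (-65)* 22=-676533000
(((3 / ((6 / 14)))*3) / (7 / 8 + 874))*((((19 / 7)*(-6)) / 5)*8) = -7296 / 11665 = -0.63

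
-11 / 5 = -2.20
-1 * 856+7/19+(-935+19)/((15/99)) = -655617/95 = -6901.23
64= 64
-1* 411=-411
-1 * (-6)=6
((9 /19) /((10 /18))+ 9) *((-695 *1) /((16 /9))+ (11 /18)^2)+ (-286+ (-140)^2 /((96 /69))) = 8510171 /855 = 9953.42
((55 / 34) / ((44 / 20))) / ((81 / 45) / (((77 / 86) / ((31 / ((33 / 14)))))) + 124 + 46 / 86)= 650375 / 133538502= 0.00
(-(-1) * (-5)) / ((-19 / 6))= 30 / 19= 1.58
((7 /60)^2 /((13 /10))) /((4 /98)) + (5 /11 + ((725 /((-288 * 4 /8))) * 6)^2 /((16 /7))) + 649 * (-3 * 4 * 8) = -135971010377 /2196480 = -61904.05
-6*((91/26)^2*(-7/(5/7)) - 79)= 11943/10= 1194.30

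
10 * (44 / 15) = 88 / 3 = 29.33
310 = 310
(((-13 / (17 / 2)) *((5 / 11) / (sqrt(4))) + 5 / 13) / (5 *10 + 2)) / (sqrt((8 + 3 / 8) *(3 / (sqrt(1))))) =15 *sqrt(402) / 2117401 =0.00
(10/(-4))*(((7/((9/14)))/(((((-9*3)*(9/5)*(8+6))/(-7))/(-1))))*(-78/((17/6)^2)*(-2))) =127400/23409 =5.44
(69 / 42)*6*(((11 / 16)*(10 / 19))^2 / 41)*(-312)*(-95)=40701375 / 43624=933.00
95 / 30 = 19 / 6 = 3.17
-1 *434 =-434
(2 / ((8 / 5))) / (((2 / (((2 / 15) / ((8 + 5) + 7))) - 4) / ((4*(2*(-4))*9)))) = -45 / 37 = -1.22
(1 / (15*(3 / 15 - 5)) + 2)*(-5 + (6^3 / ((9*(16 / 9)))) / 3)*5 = -715 / 144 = -4.97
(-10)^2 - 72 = 28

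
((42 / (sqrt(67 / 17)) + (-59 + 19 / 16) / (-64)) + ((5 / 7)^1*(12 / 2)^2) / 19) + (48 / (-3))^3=-557535087 / 136192 + 42*sqrt(1139) / 67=-4072.59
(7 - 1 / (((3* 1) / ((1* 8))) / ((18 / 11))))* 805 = 23345 / 11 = 2122.27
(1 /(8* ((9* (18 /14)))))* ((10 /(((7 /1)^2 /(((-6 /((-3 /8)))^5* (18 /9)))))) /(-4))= -655360 /567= -1155.84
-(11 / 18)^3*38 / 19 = -0.46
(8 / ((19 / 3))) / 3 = 8 / 19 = 0.42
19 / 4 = 4.75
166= 166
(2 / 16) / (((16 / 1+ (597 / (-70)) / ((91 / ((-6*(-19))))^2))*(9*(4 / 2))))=289835 / 109159776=0.00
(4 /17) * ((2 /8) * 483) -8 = 347 /17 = 20.41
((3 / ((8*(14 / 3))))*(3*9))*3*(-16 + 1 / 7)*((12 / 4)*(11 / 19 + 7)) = -2184813 / 931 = -2346.74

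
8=8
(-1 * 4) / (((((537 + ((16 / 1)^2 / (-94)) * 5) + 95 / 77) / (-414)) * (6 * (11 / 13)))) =295113 / 474647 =0.62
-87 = -87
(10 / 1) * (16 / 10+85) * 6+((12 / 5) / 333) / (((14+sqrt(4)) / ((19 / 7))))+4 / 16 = 20187436 / 3885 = 5196.25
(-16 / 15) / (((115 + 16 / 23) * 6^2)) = -92 / 359235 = -0.00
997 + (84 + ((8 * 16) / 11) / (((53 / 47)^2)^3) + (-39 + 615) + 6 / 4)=811470523638047 / 487615944838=1664.16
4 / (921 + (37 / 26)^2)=2704 / 623965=0.00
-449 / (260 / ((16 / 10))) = -898 / 325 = -2.76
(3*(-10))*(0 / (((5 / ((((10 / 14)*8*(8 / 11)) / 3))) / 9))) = 0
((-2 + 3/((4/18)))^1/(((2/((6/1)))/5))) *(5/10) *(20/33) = 52.27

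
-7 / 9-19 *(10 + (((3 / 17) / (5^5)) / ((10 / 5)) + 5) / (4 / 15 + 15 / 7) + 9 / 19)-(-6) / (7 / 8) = -78697049161 / 338703750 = -232.35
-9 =-9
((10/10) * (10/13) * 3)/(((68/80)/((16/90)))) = 320/663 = 0.48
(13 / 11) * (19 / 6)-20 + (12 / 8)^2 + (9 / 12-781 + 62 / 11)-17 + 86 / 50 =-1326437 / 1650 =-803.90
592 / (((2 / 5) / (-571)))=-845080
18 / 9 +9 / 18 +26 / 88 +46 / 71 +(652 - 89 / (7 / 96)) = -12358221 / 21868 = -565.13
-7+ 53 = 46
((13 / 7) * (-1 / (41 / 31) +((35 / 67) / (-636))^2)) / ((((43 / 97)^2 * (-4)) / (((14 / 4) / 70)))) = 6885127133096563 / 77085488971733760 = 0.09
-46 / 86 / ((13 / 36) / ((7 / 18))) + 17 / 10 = 6283 / 5590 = 1.12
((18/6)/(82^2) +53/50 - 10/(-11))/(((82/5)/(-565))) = -411531423/6065048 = -67.85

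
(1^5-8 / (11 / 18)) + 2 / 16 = -1053 / 88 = -11.97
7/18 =0.39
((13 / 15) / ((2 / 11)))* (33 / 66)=143 / 60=2.38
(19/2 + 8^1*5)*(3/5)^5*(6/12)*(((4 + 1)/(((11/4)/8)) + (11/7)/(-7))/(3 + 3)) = 4.59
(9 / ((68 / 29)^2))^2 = 57289761 / 21381376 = 2.68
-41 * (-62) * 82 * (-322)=-67118968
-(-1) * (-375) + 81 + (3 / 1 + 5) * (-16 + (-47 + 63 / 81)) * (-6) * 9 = 26586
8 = 8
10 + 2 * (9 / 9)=12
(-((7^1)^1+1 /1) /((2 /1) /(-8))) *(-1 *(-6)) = 192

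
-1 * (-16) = 16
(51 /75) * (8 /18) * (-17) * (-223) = 257788 /225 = 1145.72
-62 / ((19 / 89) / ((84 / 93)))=-4984 / 19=-262.32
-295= -295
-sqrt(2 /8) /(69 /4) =-2 /69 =-0.03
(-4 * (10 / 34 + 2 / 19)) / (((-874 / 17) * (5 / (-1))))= -258 / 41515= -0.01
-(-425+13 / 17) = 7212 / 17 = 424.24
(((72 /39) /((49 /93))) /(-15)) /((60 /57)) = -3534 /15925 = -0.22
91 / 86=1.06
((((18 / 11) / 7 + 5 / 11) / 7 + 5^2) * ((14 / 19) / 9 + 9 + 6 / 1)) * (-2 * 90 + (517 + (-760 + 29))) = -723481712 / 4851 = -149140.74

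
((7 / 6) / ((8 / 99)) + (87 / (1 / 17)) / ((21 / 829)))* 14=6540769 / 8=817596.12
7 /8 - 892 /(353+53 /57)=-132767 /80696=-1.65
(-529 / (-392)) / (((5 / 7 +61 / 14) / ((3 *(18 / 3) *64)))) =152352 / 497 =306.54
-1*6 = -6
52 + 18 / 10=269 / 5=53.80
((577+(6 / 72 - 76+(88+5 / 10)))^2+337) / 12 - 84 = 49959001 / 1728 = 28911.46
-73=-73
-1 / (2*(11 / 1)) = -1 / 22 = -0.05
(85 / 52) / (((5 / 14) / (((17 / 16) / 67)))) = 2023 / 27872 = 0.07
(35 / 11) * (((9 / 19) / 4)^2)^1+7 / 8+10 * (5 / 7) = 8.06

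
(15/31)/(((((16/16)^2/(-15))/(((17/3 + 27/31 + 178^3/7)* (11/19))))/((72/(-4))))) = 7788842701200/127813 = 60939362.20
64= 64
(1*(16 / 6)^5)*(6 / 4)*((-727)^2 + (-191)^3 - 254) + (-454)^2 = -35163215156 / 27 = -1302341302.07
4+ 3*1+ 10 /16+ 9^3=5893 /8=736.62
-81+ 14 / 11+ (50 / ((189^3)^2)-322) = -201416398714684709 / 501375964213971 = -401.73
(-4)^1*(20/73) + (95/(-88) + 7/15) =-164657/96360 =-1.71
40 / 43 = 0.93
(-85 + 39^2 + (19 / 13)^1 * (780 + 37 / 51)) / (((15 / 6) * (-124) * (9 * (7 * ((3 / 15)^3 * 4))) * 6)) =-42714775 / 62152272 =-0.69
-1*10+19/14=-121/14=-8.64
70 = 70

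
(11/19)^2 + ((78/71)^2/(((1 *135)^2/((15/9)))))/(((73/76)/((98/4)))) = 54554885927/161407249695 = 0.34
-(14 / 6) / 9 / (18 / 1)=-7 / 486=-0.01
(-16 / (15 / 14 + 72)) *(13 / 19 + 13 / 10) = -42224 / 97185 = -0.43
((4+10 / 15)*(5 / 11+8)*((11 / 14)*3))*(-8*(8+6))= -10416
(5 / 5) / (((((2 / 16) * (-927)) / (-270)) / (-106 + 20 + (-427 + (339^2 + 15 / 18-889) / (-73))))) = -36355640 / 7519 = -4835.17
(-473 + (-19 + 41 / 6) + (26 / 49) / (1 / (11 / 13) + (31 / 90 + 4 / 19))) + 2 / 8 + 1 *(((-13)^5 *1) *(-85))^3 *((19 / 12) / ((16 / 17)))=52882058879015369916535.57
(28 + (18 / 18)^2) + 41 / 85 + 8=3186 / 85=37.48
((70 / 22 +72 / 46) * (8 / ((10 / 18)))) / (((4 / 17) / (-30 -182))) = -77911272 / 1265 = -61589.94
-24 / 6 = -4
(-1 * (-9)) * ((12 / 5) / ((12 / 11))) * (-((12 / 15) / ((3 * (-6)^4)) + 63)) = -1247.40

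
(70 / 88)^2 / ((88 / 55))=6125 / 15488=0.40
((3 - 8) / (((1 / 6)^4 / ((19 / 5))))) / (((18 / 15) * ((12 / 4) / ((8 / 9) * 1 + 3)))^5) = -3118486328125 / 86093442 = -36222.11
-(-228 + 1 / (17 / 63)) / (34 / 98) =186837 / 289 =646.49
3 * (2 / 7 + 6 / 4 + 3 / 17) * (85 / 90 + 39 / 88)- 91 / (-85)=414643 / 44880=9.24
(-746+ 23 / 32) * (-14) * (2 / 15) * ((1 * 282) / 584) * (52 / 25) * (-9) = -918019557 / 73000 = -12575.61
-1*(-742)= 742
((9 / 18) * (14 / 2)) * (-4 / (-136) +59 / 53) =14413 / 3604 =4.00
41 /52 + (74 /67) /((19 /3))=63737 /66196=0.96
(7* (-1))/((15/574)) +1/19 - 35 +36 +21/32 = -2427359/9120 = -266.16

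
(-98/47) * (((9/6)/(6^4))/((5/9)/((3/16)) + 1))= -49/80464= -0.00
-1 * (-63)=63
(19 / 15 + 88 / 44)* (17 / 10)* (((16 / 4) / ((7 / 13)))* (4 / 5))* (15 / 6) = 6188 / 75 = 82.51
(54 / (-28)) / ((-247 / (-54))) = -729 / 1729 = -0.42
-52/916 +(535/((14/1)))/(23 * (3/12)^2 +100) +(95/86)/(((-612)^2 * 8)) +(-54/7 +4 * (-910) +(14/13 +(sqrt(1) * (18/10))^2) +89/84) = -37787613485515401301/10375460729337600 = -3642.02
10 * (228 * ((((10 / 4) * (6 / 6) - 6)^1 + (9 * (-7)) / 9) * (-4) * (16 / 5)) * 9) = 2757888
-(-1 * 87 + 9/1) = 78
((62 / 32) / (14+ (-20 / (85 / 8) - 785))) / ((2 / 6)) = -1581 / 210224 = -0.01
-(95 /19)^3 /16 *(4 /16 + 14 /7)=-17.58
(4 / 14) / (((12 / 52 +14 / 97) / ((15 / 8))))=18915 / 13244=1.43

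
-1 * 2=-2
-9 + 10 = 1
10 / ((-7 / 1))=-10 / 7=-1.43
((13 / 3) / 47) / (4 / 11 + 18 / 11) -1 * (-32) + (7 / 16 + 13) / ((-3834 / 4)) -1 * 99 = -48269941 / 720792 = -66.97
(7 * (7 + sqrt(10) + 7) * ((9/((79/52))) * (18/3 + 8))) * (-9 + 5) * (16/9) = -4566016/79 - 326144 * sqrt(10)/79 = -70852.83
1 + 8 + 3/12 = 37/4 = 9.25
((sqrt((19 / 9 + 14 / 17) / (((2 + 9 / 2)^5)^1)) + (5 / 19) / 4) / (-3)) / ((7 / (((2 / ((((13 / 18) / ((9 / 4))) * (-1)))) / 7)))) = 0.00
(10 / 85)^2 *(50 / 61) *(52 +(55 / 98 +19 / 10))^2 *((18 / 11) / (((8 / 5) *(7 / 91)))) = 18936519030 / 42327229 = 447.38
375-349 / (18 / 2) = 3026 / 9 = 336.22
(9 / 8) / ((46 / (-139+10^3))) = 7749 / 368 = 21.06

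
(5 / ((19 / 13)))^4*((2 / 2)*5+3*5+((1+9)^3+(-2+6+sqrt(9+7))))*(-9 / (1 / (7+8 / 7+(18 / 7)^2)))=-119406329347500 / 6385729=-18698934.66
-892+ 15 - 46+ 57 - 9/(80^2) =-5542409/6400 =-866.00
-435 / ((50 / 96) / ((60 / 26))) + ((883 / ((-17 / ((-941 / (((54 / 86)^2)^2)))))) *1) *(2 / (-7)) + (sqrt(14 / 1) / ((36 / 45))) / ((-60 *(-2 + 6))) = -75442570687702 / 822139227 - sqrt(14) / 192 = -91763.76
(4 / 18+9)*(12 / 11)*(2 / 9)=664 / 297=2.24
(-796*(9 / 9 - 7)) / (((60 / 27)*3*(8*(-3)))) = -597 / 20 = -29.85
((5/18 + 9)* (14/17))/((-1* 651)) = -167/14229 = -0.01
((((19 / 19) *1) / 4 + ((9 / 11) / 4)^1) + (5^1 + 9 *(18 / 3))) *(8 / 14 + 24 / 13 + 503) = 30079422 / 1001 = 30049.37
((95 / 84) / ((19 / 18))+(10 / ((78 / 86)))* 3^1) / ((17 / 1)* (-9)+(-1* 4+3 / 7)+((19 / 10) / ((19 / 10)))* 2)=-6215 / 28132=-0.22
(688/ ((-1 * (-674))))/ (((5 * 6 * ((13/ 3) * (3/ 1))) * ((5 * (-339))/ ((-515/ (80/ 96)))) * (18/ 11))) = 194876/ 334160775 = 0.00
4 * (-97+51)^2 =8464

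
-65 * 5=-325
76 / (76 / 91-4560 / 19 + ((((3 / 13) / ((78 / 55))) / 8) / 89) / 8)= -1024231936 / 3223160959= -0.32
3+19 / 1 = 22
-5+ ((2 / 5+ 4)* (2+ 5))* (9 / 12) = 181 / 10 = 18.10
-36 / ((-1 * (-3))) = -12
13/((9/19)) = 247/9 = 27.44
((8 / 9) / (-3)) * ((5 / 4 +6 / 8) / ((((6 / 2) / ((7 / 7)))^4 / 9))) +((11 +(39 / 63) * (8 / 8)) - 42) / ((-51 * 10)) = -907 / 144585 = -0.01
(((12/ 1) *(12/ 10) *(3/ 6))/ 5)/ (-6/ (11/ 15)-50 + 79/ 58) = -22968/ 906275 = -0.03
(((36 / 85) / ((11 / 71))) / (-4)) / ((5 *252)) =-71 / 130900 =-0.00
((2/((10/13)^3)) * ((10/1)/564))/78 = 169/169200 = 0.00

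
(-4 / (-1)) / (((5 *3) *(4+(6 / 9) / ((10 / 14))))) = 2 / 37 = 0.05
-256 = -256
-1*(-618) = 618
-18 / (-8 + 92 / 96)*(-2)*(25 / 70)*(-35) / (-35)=-2160 / 1183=-1.83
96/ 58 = 48/ 29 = 1.66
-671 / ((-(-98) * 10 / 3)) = -2013 / 980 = -2.05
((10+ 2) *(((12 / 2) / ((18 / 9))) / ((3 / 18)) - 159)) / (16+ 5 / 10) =-102.55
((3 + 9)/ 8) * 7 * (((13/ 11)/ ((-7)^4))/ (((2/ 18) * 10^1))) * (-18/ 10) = -3159/ 377300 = -0.01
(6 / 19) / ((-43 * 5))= -0.00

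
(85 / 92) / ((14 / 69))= 255 / 56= 4.55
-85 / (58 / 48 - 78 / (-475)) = -969000 / 15647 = -61.93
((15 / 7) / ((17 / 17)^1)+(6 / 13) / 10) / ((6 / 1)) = 166 / 455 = 0.36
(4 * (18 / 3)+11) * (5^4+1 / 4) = 87535 / 4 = 21883.75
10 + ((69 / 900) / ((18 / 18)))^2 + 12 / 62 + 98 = 301876399 / 2790000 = 108.20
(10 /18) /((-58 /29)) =-5 /18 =-0.28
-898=-898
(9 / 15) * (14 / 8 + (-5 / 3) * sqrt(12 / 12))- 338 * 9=-60839 / 20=-3041.95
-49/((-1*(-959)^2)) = 1/18769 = 0.00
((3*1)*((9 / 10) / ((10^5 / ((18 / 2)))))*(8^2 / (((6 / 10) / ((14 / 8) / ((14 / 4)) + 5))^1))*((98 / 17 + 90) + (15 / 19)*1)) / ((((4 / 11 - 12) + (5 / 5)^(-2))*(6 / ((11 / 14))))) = -0.17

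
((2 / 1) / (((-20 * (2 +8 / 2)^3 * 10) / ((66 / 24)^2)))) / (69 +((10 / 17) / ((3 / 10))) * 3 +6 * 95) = -2057 / 3788812800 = -0.00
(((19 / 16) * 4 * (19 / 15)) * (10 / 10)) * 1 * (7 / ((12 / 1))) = 2527 / 720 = 3.51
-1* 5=-5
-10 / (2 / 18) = -90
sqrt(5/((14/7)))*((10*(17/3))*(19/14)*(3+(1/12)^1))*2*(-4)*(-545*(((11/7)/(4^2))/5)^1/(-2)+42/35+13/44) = -336097973*sqrt(10)/51744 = -20540.26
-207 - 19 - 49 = -275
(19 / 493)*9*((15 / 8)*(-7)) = -17955 / 3944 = -4.55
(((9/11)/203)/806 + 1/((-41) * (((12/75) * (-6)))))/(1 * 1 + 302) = 22501903/268306686648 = 0.00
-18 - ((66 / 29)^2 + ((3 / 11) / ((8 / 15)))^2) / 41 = -4841811441 / 267020864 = -18.13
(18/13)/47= 18/611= 0.03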